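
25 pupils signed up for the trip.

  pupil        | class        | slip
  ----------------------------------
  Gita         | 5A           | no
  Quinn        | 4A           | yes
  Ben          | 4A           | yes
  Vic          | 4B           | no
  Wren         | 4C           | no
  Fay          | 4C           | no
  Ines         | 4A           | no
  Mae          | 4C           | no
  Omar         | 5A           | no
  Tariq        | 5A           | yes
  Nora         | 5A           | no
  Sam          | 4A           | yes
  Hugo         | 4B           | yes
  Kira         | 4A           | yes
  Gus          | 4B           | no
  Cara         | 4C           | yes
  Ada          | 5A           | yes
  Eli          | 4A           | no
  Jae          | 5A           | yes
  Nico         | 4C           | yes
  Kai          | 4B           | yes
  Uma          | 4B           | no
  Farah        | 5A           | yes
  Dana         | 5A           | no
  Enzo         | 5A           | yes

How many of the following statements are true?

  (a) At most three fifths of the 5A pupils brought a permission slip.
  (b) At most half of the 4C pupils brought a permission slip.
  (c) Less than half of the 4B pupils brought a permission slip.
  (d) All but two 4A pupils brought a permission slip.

4

(a) 5A: |A| = 9, |A ∩ B| = 5; needs |A ∩ B| / |A| ≤ 3/5 — true.
(b) 4C: |A| = 5, |A ∩ B| = 2; needs |A ∩ B| ≤ |A ∖ B| — true.
(c) 4B: |A| = 5, |A ∩ B| = 2; needs |A ∩ B| < |A ∖ B| — true.
(d) 4A: |A| = 6, |A ∩ B| = 4; needs |A ∖ B| = 2 — true.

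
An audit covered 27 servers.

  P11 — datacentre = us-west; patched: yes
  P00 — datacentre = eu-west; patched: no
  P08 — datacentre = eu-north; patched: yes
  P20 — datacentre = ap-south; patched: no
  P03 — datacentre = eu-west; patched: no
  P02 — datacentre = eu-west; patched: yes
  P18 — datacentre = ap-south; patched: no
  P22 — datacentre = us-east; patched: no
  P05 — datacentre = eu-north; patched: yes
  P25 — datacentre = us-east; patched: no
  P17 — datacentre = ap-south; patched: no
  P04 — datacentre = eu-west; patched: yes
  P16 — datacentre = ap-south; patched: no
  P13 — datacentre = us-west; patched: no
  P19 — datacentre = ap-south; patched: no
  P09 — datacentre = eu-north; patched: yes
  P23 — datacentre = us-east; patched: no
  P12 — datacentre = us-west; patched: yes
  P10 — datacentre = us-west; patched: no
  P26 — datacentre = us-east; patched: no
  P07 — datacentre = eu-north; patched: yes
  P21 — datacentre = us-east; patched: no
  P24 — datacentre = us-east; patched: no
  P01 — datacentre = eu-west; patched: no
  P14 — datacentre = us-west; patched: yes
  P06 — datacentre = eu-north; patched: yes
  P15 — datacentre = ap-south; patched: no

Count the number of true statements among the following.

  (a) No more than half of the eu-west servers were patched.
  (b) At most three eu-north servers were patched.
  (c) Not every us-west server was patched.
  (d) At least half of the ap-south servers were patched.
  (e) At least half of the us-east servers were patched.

2

(a) eu-west: |A| = 5, |A ∩ B| = 2; needs |A ∩ B| ≤ |A ∖ B| — true.
(b) eu-north: |A| = 5, |A ∩ B| = 5; needs |A ∩ B| ≤ 3 — false.
(c) us-west: |A| = 5, |A ∩ B| = 3; needs A ⊄ B (|A ∖ B| ≥ 1) — true.
(d) ap-south: |A| = 6, |A ∩ B| = 0; needs |A ∩ B| ≥ |A ∖ B| — false.
(e) us-east: |A| = 6, |A ∩ B| = 0; needs |A ∩ B| ≥ |A ∖ B| — false.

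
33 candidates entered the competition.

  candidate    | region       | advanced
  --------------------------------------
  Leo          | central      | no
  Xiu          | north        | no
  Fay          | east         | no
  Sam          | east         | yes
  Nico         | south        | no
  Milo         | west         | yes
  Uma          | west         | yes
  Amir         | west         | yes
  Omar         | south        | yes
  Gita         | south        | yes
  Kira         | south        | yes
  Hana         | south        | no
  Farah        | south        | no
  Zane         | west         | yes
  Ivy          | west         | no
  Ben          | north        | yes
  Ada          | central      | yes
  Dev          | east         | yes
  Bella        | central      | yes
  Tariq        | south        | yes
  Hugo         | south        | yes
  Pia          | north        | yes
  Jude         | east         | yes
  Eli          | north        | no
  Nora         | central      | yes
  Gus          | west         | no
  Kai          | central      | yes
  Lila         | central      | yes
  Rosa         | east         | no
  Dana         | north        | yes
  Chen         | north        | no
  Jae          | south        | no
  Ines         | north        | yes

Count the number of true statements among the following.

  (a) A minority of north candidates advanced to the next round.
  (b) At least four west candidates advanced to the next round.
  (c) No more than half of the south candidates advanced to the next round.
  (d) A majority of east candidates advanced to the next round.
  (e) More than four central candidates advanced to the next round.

(a) north: |A| = 7, |A ∩ B| = 4; needs |A ∩ B| < |A ∖ B| — false.
(b) west: |A| = 6, |A ∩ B| = 4; needs |A ∩ B| ≥ 4 — true.
(c) south: |A| = 9, |A ∩ B| = 5; needs |A ∩ B| ≤ |A ∖ B| — false.
(d) east: |A| = 5, |A ∩ B| = 3; needs |A ∩ B| > |A ∖ B| — true.
(e) central: |A| = 6, |A ∩ B| = 5; needs |A ∩ B| > 4 — true.

3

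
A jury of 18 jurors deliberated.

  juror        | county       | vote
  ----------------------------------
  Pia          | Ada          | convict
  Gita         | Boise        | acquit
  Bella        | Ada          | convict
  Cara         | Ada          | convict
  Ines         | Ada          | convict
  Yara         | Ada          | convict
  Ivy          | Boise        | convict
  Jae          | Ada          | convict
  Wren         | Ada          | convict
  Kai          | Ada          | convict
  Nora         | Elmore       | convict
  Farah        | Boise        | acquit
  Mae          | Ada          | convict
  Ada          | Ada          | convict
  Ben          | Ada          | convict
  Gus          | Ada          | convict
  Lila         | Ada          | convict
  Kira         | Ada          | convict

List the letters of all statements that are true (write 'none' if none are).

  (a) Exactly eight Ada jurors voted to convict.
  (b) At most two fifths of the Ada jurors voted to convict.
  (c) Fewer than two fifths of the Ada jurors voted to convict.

none

|A| = 14, |A ∩ B| = 14, |A ∖ B| = 0.
(a) |A ∩ B| = 8: fails.
(b) |A ∩ B| / |A| ≤ 2/5: fails.
(c) |A ∩ B| / |A| < 2/5: fails.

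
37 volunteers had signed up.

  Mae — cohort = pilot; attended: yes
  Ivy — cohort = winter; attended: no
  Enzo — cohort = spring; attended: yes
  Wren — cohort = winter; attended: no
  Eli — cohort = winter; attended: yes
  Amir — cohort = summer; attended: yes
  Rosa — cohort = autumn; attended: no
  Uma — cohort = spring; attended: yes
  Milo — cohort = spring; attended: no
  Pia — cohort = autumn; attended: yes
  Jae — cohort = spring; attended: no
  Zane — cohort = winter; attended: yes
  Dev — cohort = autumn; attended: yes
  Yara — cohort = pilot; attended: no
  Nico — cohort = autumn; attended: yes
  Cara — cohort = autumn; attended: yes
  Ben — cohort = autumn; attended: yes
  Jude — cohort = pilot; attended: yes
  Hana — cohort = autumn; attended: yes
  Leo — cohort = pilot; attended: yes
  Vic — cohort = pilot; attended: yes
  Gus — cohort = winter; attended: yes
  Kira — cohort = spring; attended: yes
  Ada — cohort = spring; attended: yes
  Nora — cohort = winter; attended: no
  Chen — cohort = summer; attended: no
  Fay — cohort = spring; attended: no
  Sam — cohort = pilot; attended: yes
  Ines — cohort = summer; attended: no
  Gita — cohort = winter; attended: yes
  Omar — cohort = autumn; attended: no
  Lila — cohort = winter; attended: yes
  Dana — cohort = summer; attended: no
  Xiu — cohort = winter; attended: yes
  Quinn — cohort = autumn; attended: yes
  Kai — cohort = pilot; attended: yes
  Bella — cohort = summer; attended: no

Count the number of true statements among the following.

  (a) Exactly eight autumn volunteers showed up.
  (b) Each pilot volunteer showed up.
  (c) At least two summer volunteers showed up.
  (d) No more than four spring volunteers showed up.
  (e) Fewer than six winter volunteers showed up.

(a) autumn: |A| = 9, |A ∩ B| = 7; needs |A ∩ B| = 8 — false.
(b) pilot: |A| = 7, |A ∩ B| = 6; needs A ⊆ B, i.e. every element of A is in B (|A ∖ B| = 0) — false.
(c) summer: |A| = 5, |A ∩ B| = 1; needs |A ∩ B| ≥ 2 — false.
(d) spring: |A| = 7, |A ∩ B| = 4; needs |A ∩ B| ≤ 4 — true.
(e) winter: |A| = 9, |A ∩ B| = 6; needs |A ∩ B| < 6 — false.

1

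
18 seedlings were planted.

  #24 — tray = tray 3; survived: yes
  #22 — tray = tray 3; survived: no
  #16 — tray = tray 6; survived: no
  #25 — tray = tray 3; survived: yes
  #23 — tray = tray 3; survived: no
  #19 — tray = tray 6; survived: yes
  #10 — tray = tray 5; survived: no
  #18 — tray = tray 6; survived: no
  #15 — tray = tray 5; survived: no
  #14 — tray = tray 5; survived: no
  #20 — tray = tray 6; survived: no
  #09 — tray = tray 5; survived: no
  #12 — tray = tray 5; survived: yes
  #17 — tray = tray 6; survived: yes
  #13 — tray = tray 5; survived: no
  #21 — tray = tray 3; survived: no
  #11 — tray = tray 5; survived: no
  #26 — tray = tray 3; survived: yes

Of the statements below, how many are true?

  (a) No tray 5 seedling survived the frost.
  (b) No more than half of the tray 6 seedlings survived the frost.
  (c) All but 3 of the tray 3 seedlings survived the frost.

(a) tray 5: |A| = 7, |A ∩ B| = 1; needs A ∩ B = ∅ (|A ∩ B| = 0) — false.
(b) tray 6: |A| = 5, |A ∩ B| = 2; needs |A ∩ B| ≤ |A ∖ B| — true.
(c) tray 3: |A| = 6, |A ∩ B| = 3; needs |A ∖ B| = 3 — true.

2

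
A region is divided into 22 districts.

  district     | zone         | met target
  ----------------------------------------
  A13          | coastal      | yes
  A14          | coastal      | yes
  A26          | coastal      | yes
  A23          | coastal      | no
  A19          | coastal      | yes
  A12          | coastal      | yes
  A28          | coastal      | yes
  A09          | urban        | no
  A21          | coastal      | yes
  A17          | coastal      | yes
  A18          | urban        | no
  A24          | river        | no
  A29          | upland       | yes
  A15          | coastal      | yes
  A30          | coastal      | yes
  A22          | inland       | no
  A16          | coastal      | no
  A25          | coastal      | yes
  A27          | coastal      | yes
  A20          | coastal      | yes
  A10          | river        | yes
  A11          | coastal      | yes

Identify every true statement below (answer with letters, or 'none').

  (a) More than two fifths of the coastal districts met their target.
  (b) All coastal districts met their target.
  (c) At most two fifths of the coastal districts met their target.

(a)

|A| = 16, |A ∩ B| = 14, |A ∖ B| = 2.
(a) |A ∩ B| / |A| > 2/5: holds.
(b) A ⊆ B, i.e. every element of A is in B (|A ∖ B| = 0): fails.
(c) |A ∩ B| / |A| ≤ 2/5: fails.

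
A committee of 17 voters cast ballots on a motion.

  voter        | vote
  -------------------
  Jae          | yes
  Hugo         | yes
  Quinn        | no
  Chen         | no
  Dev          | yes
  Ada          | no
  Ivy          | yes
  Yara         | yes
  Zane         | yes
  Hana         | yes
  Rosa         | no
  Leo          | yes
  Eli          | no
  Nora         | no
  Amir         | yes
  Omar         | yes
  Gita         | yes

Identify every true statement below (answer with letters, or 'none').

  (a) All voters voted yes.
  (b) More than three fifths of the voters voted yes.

|A| = 17, |A ∩ B| = 11, |A ∖ B| = 6.
(a) A ⊆ B, i.e. every element of A is in B (|A ∖ B| = 0): fails.
(b) |A ∩ B| / |A| > 3/5: holds.

(b)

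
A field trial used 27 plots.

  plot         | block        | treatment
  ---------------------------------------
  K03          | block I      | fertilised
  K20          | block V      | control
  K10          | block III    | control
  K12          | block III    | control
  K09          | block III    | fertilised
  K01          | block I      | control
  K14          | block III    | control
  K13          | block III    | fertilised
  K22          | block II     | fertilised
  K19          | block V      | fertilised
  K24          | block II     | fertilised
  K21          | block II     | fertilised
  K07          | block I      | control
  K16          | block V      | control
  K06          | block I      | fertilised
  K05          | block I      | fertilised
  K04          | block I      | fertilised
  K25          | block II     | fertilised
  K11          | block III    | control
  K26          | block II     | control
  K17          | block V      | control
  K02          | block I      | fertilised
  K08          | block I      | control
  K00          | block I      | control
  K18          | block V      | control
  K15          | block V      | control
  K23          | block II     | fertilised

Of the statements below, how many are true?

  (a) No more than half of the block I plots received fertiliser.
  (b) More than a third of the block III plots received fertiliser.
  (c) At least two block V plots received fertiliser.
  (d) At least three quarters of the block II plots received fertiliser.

(a) block I: |A| = 9, |A ∩ B| = 5; needs |A ∩ B| ≤ |A ∖ B| — false.
(b) block III: |A| = 6, |A ∩ B| = 2; needs |A ∩ B| / |A| > 1/3 — false.
(c) block V: |A| = 6, |A ∩ B| = 1; needs |A ∩ B| ≥ 2 — false.
(d) block II: |A| = 6, |A ∩ B| = 5; needs |A ∩ B| / |A| ≥ 3/4 — true.

1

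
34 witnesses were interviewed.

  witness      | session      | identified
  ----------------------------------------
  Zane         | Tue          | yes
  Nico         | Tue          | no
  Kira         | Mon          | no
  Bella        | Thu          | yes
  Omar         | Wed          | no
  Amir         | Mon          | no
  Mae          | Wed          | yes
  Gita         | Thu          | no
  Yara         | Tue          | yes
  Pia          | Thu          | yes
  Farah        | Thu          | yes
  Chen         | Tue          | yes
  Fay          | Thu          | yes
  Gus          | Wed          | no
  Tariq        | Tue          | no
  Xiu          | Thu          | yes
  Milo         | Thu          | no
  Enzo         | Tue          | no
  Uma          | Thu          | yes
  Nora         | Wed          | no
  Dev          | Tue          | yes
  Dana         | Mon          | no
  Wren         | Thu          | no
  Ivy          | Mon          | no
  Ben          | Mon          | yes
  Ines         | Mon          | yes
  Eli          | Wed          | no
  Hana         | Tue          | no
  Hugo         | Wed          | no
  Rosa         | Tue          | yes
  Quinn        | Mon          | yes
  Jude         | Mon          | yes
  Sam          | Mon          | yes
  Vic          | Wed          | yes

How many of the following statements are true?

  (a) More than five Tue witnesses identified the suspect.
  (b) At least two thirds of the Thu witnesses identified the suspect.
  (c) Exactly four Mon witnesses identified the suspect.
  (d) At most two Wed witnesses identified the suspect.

(a) Tue: |A| = 9, |A ∩ B| = 5; needs |A ∩ B| > 5 — false.
(b) Thu: |A| = 9, |A ∩ B| = 6; needs |A ∩ B| / |A| ≥ 2/3 — true.
(c) Mon: |A| = 9, |A ∩ B| = 5; needs |A ∩ B| = 4 — false.
(d) Wed: |A| = 7, |A ∩ B| = 2; needs |A ∩ B| ≤ 2 — true.

2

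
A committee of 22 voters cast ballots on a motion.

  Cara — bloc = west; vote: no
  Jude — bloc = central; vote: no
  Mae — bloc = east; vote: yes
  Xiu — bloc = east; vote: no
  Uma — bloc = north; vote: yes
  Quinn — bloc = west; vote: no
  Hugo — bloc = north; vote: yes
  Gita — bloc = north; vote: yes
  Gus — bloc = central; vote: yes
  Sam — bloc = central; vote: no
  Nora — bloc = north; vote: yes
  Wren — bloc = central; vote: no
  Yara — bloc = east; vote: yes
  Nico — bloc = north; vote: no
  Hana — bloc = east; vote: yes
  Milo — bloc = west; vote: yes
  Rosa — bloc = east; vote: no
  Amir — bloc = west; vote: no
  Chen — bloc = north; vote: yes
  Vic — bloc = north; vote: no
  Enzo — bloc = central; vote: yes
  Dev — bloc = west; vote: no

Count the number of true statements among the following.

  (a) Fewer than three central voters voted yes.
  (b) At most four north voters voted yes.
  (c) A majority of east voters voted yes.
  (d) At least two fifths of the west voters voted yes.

(a) central: |A| = 5, |A ∩ B| = 2; needs |A ∩ B| < 3 — true.
(b) north: |A| = 7, |A ∩ B| = 5; needs |A ∩ B| ≤ 4 — false.
(c) east: |A| = 5, |A ∩ B| = 3; needs |A ∩ B| > |A ∖ B| — true.
(d) west: |A| = 5, |A ∩ B| = 1; needs |A ∩ B| / |A| ≥ 2/5 — false.

2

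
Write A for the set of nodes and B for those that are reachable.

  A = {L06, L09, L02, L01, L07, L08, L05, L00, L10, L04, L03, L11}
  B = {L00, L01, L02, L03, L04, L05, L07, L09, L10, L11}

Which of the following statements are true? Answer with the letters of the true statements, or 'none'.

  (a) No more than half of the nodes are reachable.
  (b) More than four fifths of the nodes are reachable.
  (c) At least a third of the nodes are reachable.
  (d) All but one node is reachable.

|A| = 12, |A ∩ B| = 10, |A ∖ B| = 2.
(a) |A ∩ B| ≤ |A ∖ B|: fails.
(b) |A ∩ B| / |A| > 4/5: holds.
(c) |A ∩ B| / |A| ≥ 1/3: holds.
(d) |A ∖ B| = 1: fails.

(b), (c)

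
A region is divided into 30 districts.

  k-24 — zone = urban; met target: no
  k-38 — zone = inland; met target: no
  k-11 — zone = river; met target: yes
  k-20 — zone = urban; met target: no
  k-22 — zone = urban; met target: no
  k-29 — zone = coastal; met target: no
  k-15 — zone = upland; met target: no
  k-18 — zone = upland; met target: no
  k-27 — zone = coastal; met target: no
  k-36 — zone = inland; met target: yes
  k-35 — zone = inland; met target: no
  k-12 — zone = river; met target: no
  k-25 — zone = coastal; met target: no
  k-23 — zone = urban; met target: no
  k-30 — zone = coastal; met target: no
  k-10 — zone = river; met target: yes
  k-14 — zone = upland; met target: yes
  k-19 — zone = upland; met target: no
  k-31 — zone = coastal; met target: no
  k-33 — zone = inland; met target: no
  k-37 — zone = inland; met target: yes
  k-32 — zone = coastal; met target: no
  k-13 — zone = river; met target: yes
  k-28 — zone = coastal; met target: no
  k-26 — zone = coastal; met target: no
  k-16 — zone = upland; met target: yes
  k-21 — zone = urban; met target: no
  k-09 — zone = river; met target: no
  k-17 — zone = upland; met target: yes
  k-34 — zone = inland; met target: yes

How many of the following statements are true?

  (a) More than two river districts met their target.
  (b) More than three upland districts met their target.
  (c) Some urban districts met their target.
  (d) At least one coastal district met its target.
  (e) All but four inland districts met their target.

1

(a) river: |A| = 5, |A ∩ B| = 3; needs |A ∩ B| > 2 — true.
(b) upland: |A| = 6, |A ∩ B| = 3; needs |A ∩ B| > 3 — false.
(c) urban: |A| = 5, |A ∩ B| = 0; needs A ∩ B ≠ ∅ (|A ∩ B| ≥ 1) — false.
(d) coastal: |A| = 8, |A ∩ B| = 0; needs A ∩ B ≠ ∅ (|A ∩ B| ≥ 1) — false.
(e) inland: |A| = 6, |A ∩ B| = 3; needs |A ∖ B| = 4 — false.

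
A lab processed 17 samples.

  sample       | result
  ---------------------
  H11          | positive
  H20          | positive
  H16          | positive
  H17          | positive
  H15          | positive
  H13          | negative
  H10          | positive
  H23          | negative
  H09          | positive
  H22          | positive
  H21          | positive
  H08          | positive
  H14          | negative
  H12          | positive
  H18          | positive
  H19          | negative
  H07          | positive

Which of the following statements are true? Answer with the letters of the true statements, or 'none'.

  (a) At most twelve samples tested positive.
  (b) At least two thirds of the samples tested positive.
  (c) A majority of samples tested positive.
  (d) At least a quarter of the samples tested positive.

(b), (c), (d)

|A| = 17, |A ∩ B| = 13, |A ∖ B| = 4.
(a) |A ∩ B| ≤ 12: fails.
(b) |A ∩ B| / |A| ≥ 2/3: holds.
(c) |A ∩ B| > |A ∖ B|: holds.
(d) |A ∩ B| / |A| ≥ 1/4: holds.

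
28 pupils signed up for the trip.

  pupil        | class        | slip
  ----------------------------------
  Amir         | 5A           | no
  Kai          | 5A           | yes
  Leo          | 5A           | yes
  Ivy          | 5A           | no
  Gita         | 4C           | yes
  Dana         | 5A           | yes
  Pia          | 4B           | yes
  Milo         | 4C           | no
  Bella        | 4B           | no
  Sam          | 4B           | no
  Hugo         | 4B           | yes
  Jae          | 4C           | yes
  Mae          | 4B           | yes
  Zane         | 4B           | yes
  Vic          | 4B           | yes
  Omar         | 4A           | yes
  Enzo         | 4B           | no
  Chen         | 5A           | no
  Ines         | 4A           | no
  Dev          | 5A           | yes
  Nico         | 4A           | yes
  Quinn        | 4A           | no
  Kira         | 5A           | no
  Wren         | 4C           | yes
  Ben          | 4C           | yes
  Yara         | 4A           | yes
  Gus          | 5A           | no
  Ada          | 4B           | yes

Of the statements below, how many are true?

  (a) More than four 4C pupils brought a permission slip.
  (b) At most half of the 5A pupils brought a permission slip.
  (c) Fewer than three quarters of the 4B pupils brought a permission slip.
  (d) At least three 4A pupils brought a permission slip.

(a) 4C: |A| = 5, |A ∩ B| = 4; needs |A ∩ B| > 4 — false.
(b) 5A: |A| = 9, |A ∩ B| = 4; needs |A ∩ B| ≤ |A ∖ B| — true.
(c) 4B: |A| = 9, |A ∩ B| = 6; needs |A ∩ B| / |A| < 3/4 — true.
(d) 4A: |A| = 5, |A ∩ B| = 3; needs |A ∩ B| ≥ 3 — true.

3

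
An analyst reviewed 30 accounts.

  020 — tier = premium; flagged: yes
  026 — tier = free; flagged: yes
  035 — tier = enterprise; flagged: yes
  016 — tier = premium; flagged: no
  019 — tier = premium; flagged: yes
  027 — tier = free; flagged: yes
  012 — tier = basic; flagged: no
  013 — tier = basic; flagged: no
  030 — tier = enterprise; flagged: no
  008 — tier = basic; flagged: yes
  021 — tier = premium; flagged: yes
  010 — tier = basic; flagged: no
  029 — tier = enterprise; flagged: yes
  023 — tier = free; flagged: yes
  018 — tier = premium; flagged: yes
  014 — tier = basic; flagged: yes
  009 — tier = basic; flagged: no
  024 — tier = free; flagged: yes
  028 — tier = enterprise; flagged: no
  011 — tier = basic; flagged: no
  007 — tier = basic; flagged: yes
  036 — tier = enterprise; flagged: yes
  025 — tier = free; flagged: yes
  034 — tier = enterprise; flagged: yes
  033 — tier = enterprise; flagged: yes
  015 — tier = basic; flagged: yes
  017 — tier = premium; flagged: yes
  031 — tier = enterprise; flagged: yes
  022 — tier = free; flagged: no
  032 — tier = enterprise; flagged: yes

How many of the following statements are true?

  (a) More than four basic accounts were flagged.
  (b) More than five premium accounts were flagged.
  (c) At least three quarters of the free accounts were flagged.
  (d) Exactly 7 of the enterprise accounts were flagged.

2

(a) basic: |A| = 9, |A ∩ B| = 4; needs |A ∩ B| > 4 — false.
(b) premium: |A| = 6, |A ∩ B| = 5; needs |A ∩ B| > 5 — false.
(c) free: |A| = 6, |A ∩ B| = 5; needs |A ∩ B| / |A| ≥ 3/4 — true.
(d) enterprise: |A| = 9, |A ∩ B| = 7; needs |A ∩ B| = 7 — true.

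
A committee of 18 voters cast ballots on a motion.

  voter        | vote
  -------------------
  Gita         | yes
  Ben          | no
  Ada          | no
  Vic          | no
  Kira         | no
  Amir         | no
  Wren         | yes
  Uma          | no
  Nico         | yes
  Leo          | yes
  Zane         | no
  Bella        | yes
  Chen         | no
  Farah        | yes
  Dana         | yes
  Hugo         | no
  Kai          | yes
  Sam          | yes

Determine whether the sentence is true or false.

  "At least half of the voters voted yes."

'At least half of the voters voted yes' holds iff |A ∩ B| ≥ |A ∖ B|.
|A| = 18, |A ∩ B| = 9, |A ∖ B| = 9.
9 = 9, so the statement is true.

True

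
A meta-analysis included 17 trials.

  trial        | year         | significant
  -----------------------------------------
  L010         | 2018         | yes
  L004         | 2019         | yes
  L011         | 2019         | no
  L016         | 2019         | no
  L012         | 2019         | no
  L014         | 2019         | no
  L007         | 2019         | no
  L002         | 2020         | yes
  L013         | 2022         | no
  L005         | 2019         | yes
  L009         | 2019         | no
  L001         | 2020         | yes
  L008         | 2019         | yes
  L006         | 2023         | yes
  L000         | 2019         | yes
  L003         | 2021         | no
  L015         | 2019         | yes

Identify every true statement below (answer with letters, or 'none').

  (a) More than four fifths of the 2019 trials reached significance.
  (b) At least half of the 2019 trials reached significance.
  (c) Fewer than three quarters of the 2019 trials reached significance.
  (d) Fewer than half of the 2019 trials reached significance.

(c), (d)

|A| = 11, |A ∩ B| = 5, |A ∖ B| = 6.
(a) |A ∩ B| / |A| > 4/5: fails.
(b) |A ∩ B| ≥ |A ∖ B|: fails.
(c) |A ∩ B| / |A| < 3/4: holds.
(d) |A ∩ B| < |A ∖ B|: holds.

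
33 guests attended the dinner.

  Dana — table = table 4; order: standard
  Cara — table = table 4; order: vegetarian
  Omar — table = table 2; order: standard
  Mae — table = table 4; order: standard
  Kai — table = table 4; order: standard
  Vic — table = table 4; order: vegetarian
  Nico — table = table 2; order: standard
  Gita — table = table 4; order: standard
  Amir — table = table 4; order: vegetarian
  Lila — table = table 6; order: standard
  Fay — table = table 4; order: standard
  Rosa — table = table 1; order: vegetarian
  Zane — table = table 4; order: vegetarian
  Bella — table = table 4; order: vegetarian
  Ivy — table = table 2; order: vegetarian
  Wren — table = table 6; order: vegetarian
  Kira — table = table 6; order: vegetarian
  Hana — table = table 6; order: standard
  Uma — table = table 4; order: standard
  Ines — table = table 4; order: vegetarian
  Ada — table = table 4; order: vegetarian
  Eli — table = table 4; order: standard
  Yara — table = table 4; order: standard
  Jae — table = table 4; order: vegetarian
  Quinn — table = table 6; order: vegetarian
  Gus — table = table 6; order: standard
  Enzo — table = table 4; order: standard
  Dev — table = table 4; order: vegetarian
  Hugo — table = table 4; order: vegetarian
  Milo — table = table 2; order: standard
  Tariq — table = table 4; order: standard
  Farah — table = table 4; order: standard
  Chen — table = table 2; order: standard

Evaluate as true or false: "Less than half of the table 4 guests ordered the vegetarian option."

The determiner here denotes the relation: |A ∩ B| < |A ∖ B|.
|A| = 21, |A ∩ B| = 10, |A ∖ B| = 11.
10 < 11, so the statement is true.

True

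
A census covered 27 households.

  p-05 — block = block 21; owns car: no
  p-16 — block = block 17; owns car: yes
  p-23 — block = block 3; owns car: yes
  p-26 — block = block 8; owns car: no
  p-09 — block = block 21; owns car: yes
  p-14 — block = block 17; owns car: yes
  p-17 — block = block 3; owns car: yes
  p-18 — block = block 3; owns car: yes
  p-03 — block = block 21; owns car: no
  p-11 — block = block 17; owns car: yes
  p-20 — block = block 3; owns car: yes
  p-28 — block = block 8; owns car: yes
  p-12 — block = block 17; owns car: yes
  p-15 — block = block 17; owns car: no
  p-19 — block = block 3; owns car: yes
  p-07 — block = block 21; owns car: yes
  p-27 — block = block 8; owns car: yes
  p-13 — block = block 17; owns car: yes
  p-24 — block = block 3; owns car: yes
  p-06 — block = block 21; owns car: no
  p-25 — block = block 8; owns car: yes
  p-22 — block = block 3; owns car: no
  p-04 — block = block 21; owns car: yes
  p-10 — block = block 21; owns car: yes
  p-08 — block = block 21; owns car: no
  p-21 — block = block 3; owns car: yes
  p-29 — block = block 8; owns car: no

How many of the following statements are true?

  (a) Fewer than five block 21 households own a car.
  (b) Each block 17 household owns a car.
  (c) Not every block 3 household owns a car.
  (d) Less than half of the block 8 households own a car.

2

(a) block 21: |A| = 8, |A ∩ B| = 4; needs |A ∩ B| < 5 — true.
(b) block 17: |A| = 6, |A ∩ B| = 5; needs A ⊆ B, i.e. every element of A is in B (|A ∖ B| = 0) — false.
(c) block 3: |A| = 8, |A ∩ B| = 7; needs A ⊄ B (|A ∖ B| ≥ 1) — true.
(d) block 8: |A| = 5, |A ∩ B| = 3; needs |A ∩ B| < |A ∖ B| — false.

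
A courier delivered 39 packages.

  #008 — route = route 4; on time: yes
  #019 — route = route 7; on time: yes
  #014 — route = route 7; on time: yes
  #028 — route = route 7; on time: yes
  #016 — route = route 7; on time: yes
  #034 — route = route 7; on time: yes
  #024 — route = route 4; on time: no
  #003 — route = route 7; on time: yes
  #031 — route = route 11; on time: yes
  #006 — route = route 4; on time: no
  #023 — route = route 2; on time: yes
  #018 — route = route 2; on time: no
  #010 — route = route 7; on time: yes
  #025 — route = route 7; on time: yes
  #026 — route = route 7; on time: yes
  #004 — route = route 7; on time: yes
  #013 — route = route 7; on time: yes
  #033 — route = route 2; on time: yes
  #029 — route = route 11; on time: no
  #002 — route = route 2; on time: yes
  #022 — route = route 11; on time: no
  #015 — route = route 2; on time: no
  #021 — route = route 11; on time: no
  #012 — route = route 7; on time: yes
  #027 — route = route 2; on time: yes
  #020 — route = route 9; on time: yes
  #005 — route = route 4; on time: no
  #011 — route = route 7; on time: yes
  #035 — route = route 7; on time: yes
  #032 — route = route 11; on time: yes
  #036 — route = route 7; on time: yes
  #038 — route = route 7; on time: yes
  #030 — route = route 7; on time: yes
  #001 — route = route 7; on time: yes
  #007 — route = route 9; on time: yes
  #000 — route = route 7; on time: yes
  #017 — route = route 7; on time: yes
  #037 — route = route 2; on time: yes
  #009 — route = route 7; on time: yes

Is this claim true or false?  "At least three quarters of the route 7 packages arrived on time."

True

'At least three quarters of the route 7 packages arrived on time' holds iff |A ∩ B| / |A| ≥ 3/4.
|A| = 21, |A ∩ B| = 21, |A ∖ B| = 0.
|A ∩ B|/|A| = 21/21, so the statement is true.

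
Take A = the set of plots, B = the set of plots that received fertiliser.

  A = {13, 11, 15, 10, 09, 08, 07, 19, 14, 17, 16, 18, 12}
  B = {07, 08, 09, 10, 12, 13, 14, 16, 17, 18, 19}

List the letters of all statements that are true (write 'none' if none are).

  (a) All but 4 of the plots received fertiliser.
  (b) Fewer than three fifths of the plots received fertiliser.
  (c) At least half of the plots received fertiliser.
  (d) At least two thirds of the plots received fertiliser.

(c), (d)

|A| = 13, |A ∩ B| = 11, |A ∖ B| = 2.
(a) |A ∖ B| = 4: fails.
(b) |A ∩ B| / |A| < 3/5: fails.
(c) |A ∩ B| ≥ |A ∖ B|: holds.
(d) |A ∩ B| / |A| ≥ 2/3: holds.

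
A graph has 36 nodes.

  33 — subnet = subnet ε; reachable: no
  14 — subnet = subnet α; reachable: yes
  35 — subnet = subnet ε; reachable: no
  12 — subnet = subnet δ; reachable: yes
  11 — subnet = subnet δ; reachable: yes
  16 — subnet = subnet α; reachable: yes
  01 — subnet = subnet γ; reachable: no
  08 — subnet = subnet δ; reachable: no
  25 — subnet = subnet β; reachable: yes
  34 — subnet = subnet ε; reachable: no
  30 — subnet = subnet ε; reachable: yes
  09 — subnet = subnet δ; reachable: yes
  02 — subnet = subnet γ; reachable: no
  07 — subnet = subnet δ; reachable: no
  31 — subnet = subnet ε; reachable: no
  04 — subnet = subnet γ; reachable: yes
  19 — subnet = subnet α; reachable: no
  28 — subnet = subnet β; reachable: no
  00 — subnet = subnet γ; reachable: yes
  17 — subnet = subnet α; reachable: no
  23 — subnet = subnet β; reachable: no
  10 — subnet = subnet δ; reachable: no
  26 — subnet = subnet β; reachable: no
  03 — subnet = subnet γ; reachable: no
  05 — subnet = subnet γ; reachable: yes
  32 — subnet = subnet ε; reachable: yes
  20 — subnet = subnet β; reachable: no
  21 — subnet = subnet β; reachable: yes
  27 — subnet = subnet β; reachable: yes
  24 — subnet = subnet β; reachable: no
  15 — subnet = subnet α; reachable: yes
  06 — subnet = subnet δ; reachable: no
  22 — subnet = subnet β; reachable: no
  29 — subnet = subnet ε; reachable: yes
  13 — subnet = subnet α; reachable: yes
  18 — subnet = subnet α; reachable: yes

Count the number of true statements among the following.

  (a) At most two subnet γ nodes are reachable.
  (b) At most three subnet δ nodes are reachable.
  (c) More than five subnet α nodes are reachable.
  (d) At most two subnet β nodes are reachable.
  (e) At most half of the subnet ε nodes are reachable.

2

(a) subnet γ: |A| = 6, |A ∩ B| = 3; needs |A ∩ B| ≤ 2 — false.
(b) subnet δ: |A| = 7, |A ∩ B| = 3; needs |A ∩ B| ≤ 3 — true.
(c) subnet α: |A| = 7, |A ∩ B| = 5; needs |A ∩ B| > 5 — false.
(d) subnet β: |A| = 9, |A ∩ B| = 3; needs |A ∩ B| ≤ 2 — false.
(e) subnet ε: |A| = 7, |A ∩ B| = 3; needs |A ∩ B| ≤ |A ∖ B| — true.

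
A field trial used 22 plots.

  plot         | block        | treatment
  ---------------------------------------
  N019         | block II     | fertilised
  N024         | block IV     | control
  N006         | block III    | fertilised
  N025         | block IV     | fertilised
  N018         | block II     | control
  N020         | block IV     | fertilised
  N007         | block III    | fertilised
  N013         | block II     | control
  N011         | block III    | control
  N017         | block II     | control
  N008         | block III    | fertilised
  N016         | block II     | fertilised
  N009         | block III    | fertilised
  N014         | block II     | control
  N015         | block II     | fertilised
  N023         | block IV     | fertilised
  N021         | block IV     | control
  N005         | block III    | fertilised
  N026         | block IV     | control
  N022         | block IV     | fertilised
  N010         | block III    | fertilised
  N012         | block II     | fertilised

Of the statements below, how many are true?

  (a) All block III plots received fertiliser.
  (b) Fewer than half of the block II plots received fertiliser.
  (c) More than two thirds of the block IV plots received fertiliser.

(a) block III: |A| = 7, |A ∩ B| = 6; needs A ⊆ B, i.e. every element of A is in B (|A ∖ B| = 0) — false.
(b) block II: |A| = 8, |A ∩ B| = 4; needs |A ∩ B| < |A ∖ B| — false.
(c) block IV: |A| = 7, |A ∩ B| = 4; needs |A ∩ B| / |A| > 2/3 — false.

0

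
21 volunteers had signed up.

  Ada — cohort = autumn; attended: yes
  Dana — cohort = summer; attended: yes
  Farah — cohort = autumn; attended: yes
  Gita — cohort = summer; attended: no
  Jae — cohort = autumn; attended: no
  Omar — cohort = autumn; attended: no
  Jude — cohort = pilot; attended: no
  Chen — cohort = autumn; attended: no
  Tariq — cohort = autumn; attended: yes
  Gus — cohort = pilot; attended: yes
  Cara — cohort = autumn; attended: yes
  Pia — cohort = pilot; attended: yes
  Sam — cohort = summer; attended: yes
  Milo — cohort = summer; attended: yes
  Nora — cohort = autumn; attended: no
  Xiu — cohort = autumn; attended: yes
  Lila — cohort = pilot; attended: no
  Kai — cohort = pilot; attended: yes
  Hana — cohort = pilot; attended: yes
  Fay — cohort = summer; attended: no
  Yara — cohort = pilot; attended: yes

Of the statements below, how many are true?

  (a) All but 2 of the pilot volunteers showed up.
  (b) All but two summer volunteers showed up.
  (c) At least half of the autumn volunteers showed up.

3

(a) pilot: |A| = 7, |A ∩ B| = 5; needs |A ∖ B| = 2 — true.
(b) summer: |A| = 5, |A ∩ B| = 3; needs |A ∖ B| = 2 — true.
(c) autumn: |A| = 9, |A ∩ B| = 5; needs |A ∩ B| ≥ |A ∖ B| — true.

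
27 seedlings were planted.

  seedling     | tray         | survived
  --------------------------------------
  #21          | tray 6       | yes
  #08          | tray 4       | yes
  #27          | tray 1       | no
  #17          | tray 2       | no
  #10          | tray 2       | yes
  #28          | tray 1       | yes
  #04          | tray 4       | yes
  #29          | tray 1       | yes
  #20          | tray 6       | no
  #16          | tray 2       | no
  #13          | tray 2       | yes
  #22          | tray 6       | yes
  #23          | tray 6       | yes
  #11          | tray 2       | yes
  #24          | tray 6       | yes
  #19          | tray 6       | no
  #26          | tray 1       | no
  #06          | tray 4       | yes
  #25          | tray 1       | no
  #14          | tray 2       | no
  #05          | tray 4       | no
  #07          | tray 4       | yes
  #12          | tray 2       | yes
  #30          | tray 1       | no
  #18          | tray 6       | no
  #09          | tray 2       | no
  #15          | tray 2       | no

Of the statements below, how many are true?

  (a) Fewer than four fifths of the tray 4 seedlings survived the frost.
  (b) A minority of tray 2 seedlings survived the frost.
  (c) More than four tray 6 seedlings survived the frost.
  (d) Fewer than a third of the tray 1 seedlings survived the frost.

(a) tray 4: |A| = 5, |A ∩ B| = 4; needs |A ∩ B| / |A| < 4/5 — false.
(b) tray 2: |A| = 9, |A ∩ B| = 4; needs |A ∩ B| < |A ∖ B| — true.
(c) tray 6: |A| = 7, |A ∩ B| = 4; needs |A ∩ B| > 4 — false.
(d) tray 1: |A| = 6, |A ∩ B| = 2; needs |A ∩ B| / |A| < 1/3 — false.

1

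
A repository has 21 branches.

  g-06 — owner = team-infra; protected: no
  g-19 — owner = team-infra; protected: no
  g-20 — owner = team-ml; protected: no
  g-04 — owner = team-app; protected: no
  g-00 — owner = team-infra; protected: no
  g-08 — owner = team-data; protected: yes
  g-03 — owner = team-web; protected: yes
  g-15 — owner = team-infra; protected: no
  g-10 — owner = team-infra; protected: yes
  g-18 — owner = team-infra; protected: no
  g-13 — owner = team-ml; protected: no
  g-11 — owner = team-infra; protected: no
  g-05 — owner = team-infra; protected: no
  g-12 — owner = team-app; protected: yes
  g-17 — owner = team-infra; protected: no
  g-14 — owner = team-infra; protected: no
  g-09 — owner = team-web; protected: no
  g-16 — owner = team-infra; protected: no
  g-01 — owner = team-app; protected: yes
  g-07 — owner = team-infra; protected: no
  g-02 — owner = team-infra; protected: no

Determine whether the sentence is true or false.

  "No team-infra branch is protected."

Truth condition: A ∩ B = ∅ (|A ∩ B| = 0).
A (the restrictor) = {g-06, g-19, g-00, g-15, g-10, g-18, g-11, g-05, g-17, g-14, g-16, g-07, g-02}, |A| = 13.
A ∩ B = {g-10}, so |A ∩ B| = 1.
So the statement is false.

False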